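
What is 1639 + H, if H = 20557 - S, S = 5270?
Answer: 16926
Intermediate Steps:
H = 15287 (H = 20557 - 1*5270 = 20557 - 5270 = 15287)
1639 + H = 1639 + 15287 = 16926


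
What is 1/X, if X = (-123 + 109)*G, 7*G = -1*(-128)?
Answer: -1/256 ≈ -0.0039063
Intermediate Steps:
G = 128/7 (G = (-1*(-128))/7 = (⅐)*128 = 128/7 ≈ 18.286)
X = -256 (X = (-123 + 109)*(128/7) = -14*128/7 = -256)
1/X = 1/(-256) = -1/256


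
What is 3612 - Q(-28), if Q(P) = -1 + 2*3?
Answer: 3607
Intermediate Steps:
Q(P) = 5 (Q(P) = -1 + 6 = 5)
3612 - Q(-28) = 3612 - 1*5 = 3612 - 5 = 3607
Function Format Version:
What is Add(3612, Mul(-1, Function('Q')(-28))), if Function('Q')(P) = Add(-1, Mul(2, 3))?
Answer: 3607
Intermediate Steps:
Function('Q')(P) = 5 (Function('Q')(P) = Add(-1, 6) = 5)
Add(3612, Mul(-1, Function('Q')(-28))) = Add(3612, Mul(-1, 5)) = Add(3612, -5) = 3607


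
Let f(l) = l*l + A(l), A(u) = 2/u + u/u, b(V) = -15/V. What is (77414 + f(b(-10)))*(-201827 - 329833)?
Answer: -41160364015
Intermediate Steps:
A(u) = 1 + 2/u (A(u) = 2/u + 1 = 1 + 2/u)
f(l) = l² + (2 + l)/l (f(l) = l*l + (2 + l)/l = l² + (2 + l)/l)
(77414 + f(b(-10)))*(-201827 - 329833) = (77414 + (2 - 15/(-10) + (-15/(-10))³)/((-15/(-10))))*(-201827 - 329833) = (77414 + (2 - 15*(-⅒) + (-15*(-⅒))³)/((-15*(-⅒))))*(-531660) = (77414 + (2 + 3/2 + (3/2)³)/(3/2))*(-531660) = (77414 + 2*(2 + 3/2 + 27/8)/3)*(-531660) = (77414 + (⅔)*(55/8))*(-531660) = (77414 + 55/12)*(-531660) = (929023/12)*(-531660) = -41160364015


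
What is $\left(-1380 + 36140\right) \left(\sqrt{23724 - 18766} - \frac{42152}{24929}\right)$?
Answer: $- \frac{1465203520}{24929} + 34760 \sqrt{4958} \approx 2.3888 \cdot 10^{6}$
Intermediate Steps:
$\left(-1380 + 36140\right) \left(\sqrt{23724 - 18766} - \frac{42152}{24929}\right) = 34760 \left(\sqrt{4958} - \frac{42152}{24929}\right) = 34760 \left(- \frac{42152}{24929} + \sqrt{4958}\right) = - \frac{1465203520}{24929} + 34760 \sqrt{4958}$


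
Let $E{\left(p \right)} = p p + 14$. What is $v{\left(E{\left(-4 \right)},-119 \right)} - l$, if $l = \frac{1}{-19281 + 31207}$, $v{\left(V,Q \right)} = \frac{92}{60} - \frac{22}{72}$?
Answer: $\frac{1317733}{1073340} \approx 1.2277$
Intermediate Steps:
$E{\left(p \right)} = 14 + p^{2}$ ($E{\left(p \right)} = p^{2} + 14 = 14 + p^{2}$)
$v{\left(V,Q \right)} = \frac{221}{180}$ ($v{\left(V,Q \right)} = 92 \cdot \frac{1}{60} - \frac{11}{36} = \frac{23}{15} - \frac{11}{36} = \frac{221}{180}$)
$l = \frac{1}{11926} \approx 8.385 \cdot 10^{-5}$
$v{\left(E{\left(-4 \right)},-119 \right)} - l = \frac{221}{180} - \frac{1}{11926} = \frac{1317733}{1073340}$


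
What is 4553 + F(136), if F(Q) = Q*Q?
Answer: 23049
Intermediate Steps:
F(Q) = Q²
4553 + F(136) = 4553 + 136² = 4553 + 18496 = 23049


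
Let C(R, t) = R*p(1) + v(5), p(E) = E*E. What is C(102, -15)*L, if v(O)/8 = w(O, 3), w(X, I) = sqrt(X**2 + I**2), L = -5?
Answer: -510 - 40*sqrt(34) ≈ -743.24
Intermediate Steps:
w(X, I) = sqrt(I**2 + X**2)
p(E) = E**2
v(O) = 8*sqrt(9 + O**2) (v(O) = 8*sqrt(3**2 + O**2) = 8*sqrt(9 + O**2))
C(R, t) = R + 8*sqrt(34) (C(R, t) = R*1**2 + 8*sqrt(9 + 5**2) = R*1 + 8*sqrt(9 + 25) = R + 8*sqrt(34))
C(102, -15)*L = (102 + 8*sqrt(34))*(-5) = -510 - 40*sqrt(34)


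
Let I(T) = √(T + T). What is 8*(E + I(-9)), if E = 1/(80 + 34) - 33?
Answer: -15044/57 + 24*I*√2 ≈ -263.93 + 33.941*I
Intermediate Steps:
E = -3761/114 (E = 1/114 - 33 = -3761/114 ≈ -32.991)
I(T) = √2*√T (I(T) = √(2*T) = √2*√T)
8*(E + I(-9)) = 8*(-3761/114 + √2*√(-9)) = 8*(-3761/114 + √2*(3*I)) = 8*(-3761/114 + 3*I*√2) = -15044/57 + 24*I*√2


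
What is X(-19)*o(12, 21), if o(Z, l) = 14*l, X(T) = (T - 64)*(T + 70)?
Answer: -1244502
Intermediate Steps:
X(T) = (-64 + T)*(70 + T)
X(-19)*o(12, 21) = (-4480 + (-19)**2 + 6*(-19))*(14*21) = (-4480 + 361 - 114)*294 = -4233*294 = -1244502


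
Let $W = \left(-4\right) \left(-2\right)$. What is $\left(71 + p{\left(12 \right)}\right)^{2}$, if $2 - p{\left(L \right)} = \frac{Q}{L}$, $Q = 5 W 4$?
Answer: $\frac{32041}{9} \approx 3560.1$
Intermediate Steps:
$W = 8$
$Q = 160$ ($Q = 5 \cdot 8 \cdot 4 = 40 \cdot 4 = 160$)
$p{\left(L \right)} = 2 - \frac{160}{L}$
$\left(71 + p{\left(12 \right)}\right)^{2} = \left(71 + \left(2 - \frac{160}{12}\right)\right)^{2} = \left(71 + \left(2 - \frac{40}{3}\right)\right)^{2} = \left(71 - \frac{34}{3}\right)^{2} = \left(\frac{179}{3}\right)^{2} = \frac{32041}{9}$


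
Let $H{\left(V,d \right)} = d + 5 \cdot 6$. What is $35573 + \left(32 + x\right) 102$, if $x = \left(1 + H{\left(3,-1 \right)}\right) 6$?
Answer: $57197$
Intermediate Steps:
$H{\left(V,d \right)} = 30 + d$ ($H{\left(V,d \right)} = d + 30 = 30 + d$)
$x = 180$ ($x = \left(1 + \left(30 - 1\right)\right) 6 = \left(1 + 29\right) 6 = 30 \cdot 6 = 180$)
$35573 + \left(32 + x\right) 102 = 35573 + \left(32 + 180\right) 102 = 35573 + 212 \cdot 102 = 35573 + 21624 = 57197$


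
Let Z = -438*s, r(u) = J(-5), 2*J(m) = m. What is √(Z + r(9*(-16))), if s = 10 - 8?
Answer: I*√3514/2 ≈ 29.639*I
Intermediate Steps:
J(m) = m/2
s = 2
r(u) = -5/2 (r(u) = (½)*(-5) = -5/2)
Z = -876 (Z = -438*2 = -876)
√(Z + r(9*(-16))) = √(-876 - 5/2) = √(-1757/2) = I*√3514/2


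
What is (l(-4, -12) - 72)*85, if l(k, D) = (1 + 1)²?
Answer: -5780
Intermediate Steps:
l(k, D) = 4 (l(k, D) = 2² = 4)
(l(-4, -12) - 72)*85 = (4 - 72)*85 = -68*85 = -5780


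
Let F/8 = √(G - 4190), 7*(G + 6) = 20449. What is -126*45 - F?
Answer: -5670 - 8*I*√62461/7 ≈ -5670.0 - 285.63*I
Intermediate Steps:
G = 20407/7 (G = -6 + (⅐)*20449 = -6 + 20449/7 = 20407/7 ≈ 2915.3)
F = 8*I*√62461/7 (F = 8*√(20407/7 - 4190) = 8*√(-8923/7) = 8*(I*√62461/7) = 8*I*√62461/7 ≈ 285.63*I)
-126*45 - F = -126*45 - 8*I*√62461/7 = -5670 - 8*I*√62461/7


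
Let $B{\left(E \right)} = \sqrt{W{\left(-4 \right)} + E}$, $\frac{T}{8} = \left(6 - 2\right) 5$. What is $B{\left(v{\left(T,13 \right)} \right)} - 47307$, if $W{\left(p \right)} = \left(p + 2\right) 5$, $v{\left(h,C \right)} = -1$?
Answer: $-47307 + i \sqrt{11} \approx -47307.0 + 3.3166 i$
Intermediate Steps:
$T = 160$ ($T = 8 \left(6 - 2\right) 5 = 8 \cdot 4 \cdot 5 = 8 \cdot 20 = 160$)
$W{\left(p \right)} = 10 + 5 p$ ($W{\left(p \right)} = \left(2 + p\right) 5 = 10 + 5 p$)
$B{\left(E \right)} = \sqrt{-10 + E}$ ($B{\left(E \right)} = \sqrt{\left(10 + 5 \left(-4\right)\right) + E} = \sqrt{\left(10 - 20\right) + E} = \sqrt{-10 + E}$)
$B{\left(v{\left(T,13 \right)} \right)} - 47307 = \sqrt{-10 - 1} - 47307 = \sqrt{-11} - 47307 = i \sqrt{11} - 47307 = -47307 + i \sqrt{11}$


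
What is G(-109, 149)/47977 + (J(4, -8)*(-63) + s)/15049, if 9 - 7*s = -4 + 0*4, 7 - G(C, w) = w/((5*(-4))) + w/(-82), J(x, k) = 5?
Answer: -84830608603/4144313711020 ≈ -0.020469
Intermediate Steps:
G(C, w) = 7 + 51*w/820 (G(C, w) = 7 - (w/((5*(-4))) + w/(-82)) = 7 - (w/(-20) + w*(-1/82)) = 7 - (w*(-1/20) - w/82) = 7 - (-w/20 - w/82) = 7 - (-51)*w/820 = 7 + 51*w/820)
s = 13/7 (s = 9/7 - (-4 + 0*4)/7 = 9/7 - (-4 + 0)/7 = 9/7 - 1/7*(-4) = 9/7 + 4/7 = 13/7 ≈ 1.8571)
G(-109, 149)/47977 + (J(4, -8)*(-63) + s)/15049 = (7 + (51/820)*149)/47977 + (5*(-63) + 13/7)/15049 = (7 + 7599/820)*(1/47977) + (-315 + 13/7)*(1/15049) = (13339/820)*(1/47977) - 2192/7*1/15049 = 13339/39341140 - 2192/105343 = -84830608603/4144313711020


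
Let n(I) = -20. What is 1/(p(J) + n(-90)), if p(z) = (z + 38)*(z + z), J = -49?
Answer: 1/1058 ≈ 0.00094518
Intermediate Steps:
p(z) = 2*z*(38 + z) (p(z) = (38 + z)*(2*z) = 2*z*(38 + z))
1/(p(J) + n(-90)) = 1/(2*(-49)*(38 - 49) - 20) = 1/(2*(-49)*(-11) - 20) = 1/(1078 - 20) = 1/1058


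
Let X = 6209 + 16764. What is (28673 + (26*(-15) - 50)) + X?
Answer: 51206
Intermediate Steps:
X = 22973
(28673 + (26*(-15) - 50)) + X = (28673 + (26*(-15) - 50)) + 22973 = (28673 + (-390 - 50)) + 22973 = (28673 - 440) + 22973 = 28233 + 22973 = 51206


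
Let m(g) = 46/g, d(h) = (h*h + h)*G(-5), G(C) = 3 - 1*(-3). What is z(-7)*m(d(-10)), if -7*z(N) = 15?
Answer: -23/126 ≈ -0.18254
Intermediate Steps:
G(C) = 6 (G(C) = 3 + 3 = 6)
z(N) = -15/7 (z(N) = -⅐*15 = -15/7)
d(h) = 6*h + 6*h² (d(h) = (h*h + h)*6 = (h² + h)*6 = (h + h²)*6 = 6*h + 6*h²)
z(-7)*m(d(-10)) = -690/(7*(6*(-10)*(1 - 10))) = -690/(7*(6*(-10)*(-9))) = -690/(7*540) = -15/7*23/270 = -23/126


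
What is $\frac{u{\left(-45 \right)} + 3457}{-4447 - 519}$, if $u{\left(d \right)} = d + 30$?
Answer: $- \frac{1721}{2483} \approx -0.69311$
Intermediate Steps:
$u{\left(d \right)} = 30 + d$
$\frac{u{\left(-45 \right)} + 3457}{-4447 - 519} = \frac{\left(30 - 45\right) + 3457}{-4447 - 519} = \frac{-15 + 3457}{-4966} = 3442 \left(- \frac{1}{4966}\right) = - \frac{1721}{2483}$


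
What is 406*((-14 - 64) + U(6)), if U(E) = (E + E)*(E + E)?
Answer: 26796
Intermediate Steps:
U(E) = 4*E**2 (U(E) = (2*E)*(2*E) = 4*E**2)
406*((-14 - 64) + U(6)) = 406*((-14 - 64) + 4*6**2) = 406*(-78 + 4*36) = 406*(-78 + 144) = 406*66 = 26796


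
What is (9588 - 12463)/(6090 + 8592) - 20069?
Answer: -294655933/14682 ≈ -20069.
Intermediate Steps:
(9588 - 12463)/(6090 + 8592) - 20069 = -2875/14682 - 20069 = -294655933/14682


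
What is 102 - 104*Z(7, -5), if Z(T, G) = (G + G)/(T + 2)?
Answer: 1958/9 ≈ 217.56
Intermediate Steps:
Z(T, G) = 2*G/(2 + T) (Z(T, G) = (2*G)/(2 + T) = 2*G/(2 + T))
102 - 104*Z(7, -5) = 102 - 208*(-5)/(2 + 7) = 102 - 208*(-5)/9 = 102 - 104*(-10/9) = 102 + 1040/9 = 1958/9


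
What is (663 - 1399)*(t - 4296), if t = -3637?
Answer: 5838688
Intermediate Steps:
(663 - 1399)*(t - 4296) = (663 - 1399)*(-3637 - 4296) = -736*(-7933) = 5838688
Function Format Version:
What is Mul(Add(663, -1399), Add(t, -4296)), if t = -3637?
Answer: 5838688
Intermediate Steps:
Mul(Add(663, -1399), Add(t, -4296)) = Mul(Add(663, -1399), Add(-3637, -4296)) = Mul(-736, -7933) = 5838688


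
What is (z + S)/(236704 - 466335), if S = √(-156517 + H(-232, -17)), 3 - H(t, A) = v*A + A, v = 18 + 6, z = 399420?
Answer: -399420/229631 - I*√156089/229631 ≈ -1.7394 - 0.0017205*I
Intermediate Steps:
v = 24
H(t, A) = 3 - 25*A (H(t, A) = 3 - (24*A + A) = 3 - 25*A)
S = I*√156089 (S = √(-156517 + (3 - 25*(-17))) = √(-156517 + (3 + 425)) = √(-156517 + 428) = √(-156089) = I*√156089 ≈ 395.08*I)
(z + S)/(236704 - 466335) = (399420 + I*√156089)/(236704 - 466335) = (399420 + I*√156089)/(-229631) = (399420 + I*√156089)*(-1/229631) = -399420/229631 - I*√156089/229631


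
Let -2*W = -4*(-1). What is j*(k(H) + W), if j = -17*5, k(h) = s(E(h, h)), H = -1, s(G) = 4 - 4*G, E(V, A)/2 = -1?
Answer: -850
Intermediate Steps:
E(V, A) = -2 (E(V, A) = 2*(-1) = -2)
k(h) = 12 (k(h) = 4 - 4*(-2) = 4 + 8 = 12)
W = -2 (W = -(-2)*(-1) = -½*4 = -2)
j = -85
j*(k(H) + W) = -85*(12 - 2) = -85*10 = -850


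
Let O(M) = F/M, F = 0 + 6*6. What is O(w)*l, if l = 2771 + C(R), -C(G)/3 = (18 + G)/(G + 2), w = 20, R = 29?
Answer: 154368/31 ≈ 4979.6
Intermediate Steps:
C(G) = -3*(18 + G)/(2 + G) (C(G) = -3*(18 + G)/(G + 2) = -3*(18 + G)/(2 + G))
F = 36 (F = 0 + 36 = 36)
O(M) = 36/M
l = 85760/31 (l = 2771 + 3*(-18 - 1*29)/(2 + 29) = 2771 + 3*(-18 - 29)/31 = 2771 + 3*(1/31)*(-47) = 2771 - 141/31 = 85760/31 ≈ 2766.5)
O(w)*l = (36/20)*(85760/31) = (36*(1/20))*(85760/31) = (9/5)*(85760/31) = 154368/31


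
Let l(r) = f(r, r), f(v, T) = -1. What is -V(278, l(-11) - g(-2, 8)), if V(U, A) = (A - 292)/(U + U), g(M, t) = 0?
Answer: 293/556 ≈ 0.52698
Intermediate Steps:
l(r) = -1
V(U, A) = (-292 + A)/(2*U) (V(U, A) = (-292 + A)/((2*U)) = (-292 + A)*(1/(2*U)) = (-292 + A)/(2*U))
-V(278, l(-11) - g(-2, 8)) = -(-292 + (-1 - 1*0))/(2*278) = -(-292 + (-1 + 0))/(2*278) = -(-292 - 1)/(2*278) = -(-293)/(2*278) = -1*(-293/556) = 293/556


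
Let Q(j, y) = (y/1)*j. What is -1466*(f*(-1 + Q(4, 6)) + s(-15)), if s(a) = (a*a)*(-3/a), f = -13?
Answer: 372364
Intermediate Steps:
Q(j, y) = j*y (Q(j, y) = (y*1)*j = y*j = j*y)
s(a) = -3*a (s(a) = a²*(-3/a) = -3*a)
-1466*(f*(-1 + Q(4, 6)) + s(-15)) = -1466*(-13*(-1 + 4*6) - 3*(-15)) = -1466*(-13*(-1 + 24) + 45) = -1466*(-13*23 + 45) = -1466*(-299 + 45) = -1466*(-254) = 372364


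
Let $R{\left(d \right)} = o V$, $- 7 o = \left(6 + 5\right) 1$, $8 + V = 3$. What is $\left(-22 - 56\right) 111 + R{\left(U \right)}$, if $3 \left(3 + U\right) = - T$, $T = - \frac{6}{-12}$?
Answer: $- \frac{60551}{7} \approx -8650.1$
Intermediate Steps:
$V = -5$ ($V = -8 + 3 = -5$)
$T = \frac{1}{2}$ ($T = \left(-6\right) \left(- \frac{1}{12}\right) = \frac{1}{2} \approx 0.5$)
$o = - \frac{11}{7}$ ($o = - \frac{\left(6 + 5\right) 1}{7} = - \frac{11 \cdot 1}{7} = \left(- \frac{1}{7}\right) 11 = - \frac{11}{7} \approx -1.5714$)
$U = - \frac{19}{6}$ ($U = -3 + \frac{\left(-1\right) \frac{1}{2}}{3} = -3 + \frac{1}{3} \left(- \frac{1}{2}\right) = -3 - \frac{1}{6} = - \frac{19}{6} \approx -3.1667$)
$R{\left(d \right)} = \frac{55}{7}$ ($R{\left(d \right)} = \left(- \frac{11}{7}\right) \left(-5\right) = \frac{55}{7}$)
$\left(-22 - 56\right) 111 + R{\left(U \right)} = \left(-22 - 56\right) 111 + \frac{55}{7} = \left(-78\right) 111 + \frac{55}{7} = -8658 + \frac{55}{7} = - \frac{60551}{7}$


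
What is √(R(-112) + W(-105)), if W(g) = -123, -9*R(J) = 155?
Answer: I*√1262/3 ≈ 11.842*I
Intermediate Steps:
R(J) = -155/9 (R(J) = -⅑*155 = -155/9)
√(R(-112) + W(-105)) = √(-155/9 - 123) = √(-1262/9) = I*√1262/3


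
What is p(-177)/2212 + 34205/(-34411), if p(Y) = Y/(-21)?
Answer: -527599971/532819924 ≈ -0.99020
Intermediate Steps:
p(Y) = -Y/21 (p(Y) = Y*(-1/21) = -Y/21)
p(-177)/2212 + 34205/(-34411) = -1/21*(-177)/2212 + 34205/(-34411) = (59/7)*(1/2212) + 34205*(-1/34411) = 59/15484 - 34205/34411 = -527599971/532819924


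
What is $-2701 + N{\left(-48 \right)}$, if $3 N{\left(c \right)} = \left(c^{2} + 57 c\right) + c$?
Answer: $-2861$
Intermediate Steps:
$N{\left(c \right)} = \frac{c^{2}}{3} + \frac{58 c}{3}$ ($N{\left(c \right)} = \frac{\left(c^{2} + 57 c\right) + c}{3} = \frac{c^{2} + 58 c}{3} = \frac{c^{2}}{3} + \frac{58 c}{3}$)
$-2701 + N{\left(-48 \right)} = -2701 + \frac{1}{3} \left(-48\right) \left(58 - 48\right) = -2701 + \frac{1}{3} \left(-48\right) 10 = -2701 - 160 = -2861$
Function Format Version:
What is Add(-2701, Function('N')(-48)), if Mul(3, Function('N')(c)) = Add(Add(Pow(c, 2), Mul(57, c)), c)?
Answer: -2861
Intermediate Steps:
Function('N')(c) = Add(Mul(Rational(1, 3), Pow(c, 2)), Mul(Rational(58, 3), c)) (Function('N')(c) = Mul(Rational(1, 3), Add(Add(Pow(c, 2), Mul(57, c)), c)) = Mul(Rational(1, 3), Add(Pow(c, 2), Mul(58, c))) = Add(Mul(Rational(1, 3), Pow(c, 2)), Mul(Rational(58, 3), c)))
Add(-2701, Function('N')(-48)) = Add(-2701, Mul(Rational(1, 3), -48, Add(58, -48))) = Add(-2701, Mul(Rational(1, 3), -48, 10)) = Add(-2701, -160) = -2861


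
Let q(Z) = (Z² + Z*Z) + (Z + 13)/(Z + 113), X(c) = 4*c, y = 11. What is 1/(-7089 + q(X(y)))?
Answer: -157/505012 ≈ -0.00031088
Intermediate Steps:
q(Z) = 2*Z² + (13 + Z)/(113 + Z) (q(Z) = (Z² + Z²) + (13 + Z)/(113 + Z) = 2*Z² + (13 + Z)/(113 + Z))
1/(-7089 + q(X(y))) = 1/(-7089 + (13 + 4*11 + 2*(4*11)³ + 226*(4*11)²)/(113 + 4*11)) = 1/(-7089 + (13 + 44 + 2*44³ + 226*44²)/(113 + 44)) = 1/(-7089 + (13 + 44 + 2*85184 + 226*1936)/157) = 1/(-7089 + (13 + 44 + 170368 + 437536)/157) = 1/(-7089 + (1/157)*607961) = 1/(-7089 + 607961/157) = 1/(-505012/157) = -157/505012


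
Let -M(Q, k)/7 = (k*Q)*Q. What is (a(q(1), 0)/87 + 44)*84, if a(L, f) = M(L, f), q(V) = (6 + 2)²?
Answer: 3696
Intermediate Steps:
q(V) = 64 (q(V) = 8² = 64)
M(Q, k) = -7*k*Q² (M(Q, k) = -7*k*Q*Q = -7*Q*k*Q = -7*k*Q²)
a(L, f) = -7*f*L²
(a(q(1), 0)/87 + 44)*84 = (-7*0*64²/87 + 44)*84 = (-7*0*4096*(1/87) + 44)*84 = (0*(1/87) + 44)*84 = (0 + 44)*84 = 44*84 = 3696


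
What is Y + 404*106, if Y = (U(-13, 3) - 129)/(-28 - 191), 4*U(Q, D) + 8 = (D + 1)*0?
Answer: 9378587/219 ≈ 42825.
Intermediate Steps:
U(Q, D) = -2 (U(Q, D) = -2 + ((D + 1)*0)/4 = -2 + ((1 + D)*0)/4 = -2 + (1/4)*0 = -2 + 0 = -2)
Y = 131/219 (Y = (-2 - 129)/(-28 - 191) = -131/(-219) = -131*(-1/219) = 131/219 ≈ 0.59817)
Y + 404*106 = 131/219 + 404*106 = 131/219 + 42824 = 9378587/219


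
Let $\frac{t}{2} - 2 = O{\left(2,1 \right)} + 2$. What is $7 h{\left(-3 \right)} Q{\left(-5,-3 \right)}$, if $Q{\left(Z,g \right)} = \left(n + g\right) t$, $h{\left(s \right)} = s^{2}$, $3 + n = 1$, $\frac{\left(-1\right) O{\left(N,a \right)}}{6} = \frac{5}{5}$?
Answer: $1260$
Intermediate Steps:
$O{\left(N,a \right)} = -6$ ($O{\left(N,a \right)} = - 6 \cdot \frac{5}{5} = - 6 \cdot 5 \cdot \frac{1}{5} = \left(-6\right) 1 = -6$)
$n = -2$ ($n = -3 + 1 = -2$)
$t = -4$ ($t = 4 + 2 \left(-6 + 2\right) = 4 + 2 \left(-4\right) = 4 - 8 = -4$)
$Q{\left(Z,g \right)} = 8 - 4 g$ ($Q{\left(Z,g \right)} = \left(-2 + g\right) \left(-4\right) = 8 - 4 g$)
$7 h{\left(-3 \right)} Q{\left(-5,-3 \right)} = 7 \left(-3\right)^{2} \left(8 - -12\right) = 7 \cdot 9 \left(8 + 12\right) = 63 \cdot 20 = 1260$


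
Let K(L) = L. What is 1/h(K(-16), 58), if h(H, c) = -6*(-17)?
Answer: 1/102 ≈ 0.0098039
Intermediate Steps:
h(H, c) = 102
1/h(K(-16), 58) = 1/102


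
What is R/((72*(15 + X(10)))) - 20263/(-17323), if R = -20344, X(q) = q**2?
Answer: -23080184/17929305 ≈ -1.2873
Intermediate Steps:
R/((72*(15 + X(10)))) - 20263/(-17323) = -20344*1/(72*(15 + 10**2)) - 20263/(-17323) = -20344*1/(72*(15 + 100)) - 20263*(-1/17323) = -20344/(72*115) + 20263/17323 = -20344/8280 + 20263/17323 = -20344*1/8280 + 20263/17323 = -2543/1035 + 20263/17323 = -23080184/17929305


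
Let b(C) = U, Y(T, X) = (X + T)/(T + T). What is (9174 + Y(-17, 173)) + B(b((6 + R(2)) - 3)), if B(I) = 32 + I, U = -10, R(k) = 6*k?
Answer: 156254/17 ≈ 9191.4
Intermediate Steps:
Y(T, X) = (T + X)/(2*T) (Y(T, X) = (T + X)/((2*T)) = (T + X)*(1/(2*T)) = (T + X)/(2*T))
b(C) = -10
(9174 + Y(-17, 173)) + B(b((6 + R(2)) - 3)) = (9174 + (½)*(-17 + 173)/(-17)) + (32 - 10) = (9174 + (½)*(-1/17)*156) + 22 = (9174 - 78/17) + 22 = 155880/17 + 22 = 156254/17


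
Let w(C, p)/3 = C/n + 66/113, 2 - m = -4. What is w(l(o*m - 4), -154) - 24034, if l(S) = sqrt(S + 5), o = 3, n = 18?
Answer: -2715644/113 + sqrt(19)/6 ≈ -24032.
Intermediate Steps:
m = 6 (m = 2 - 1*(-4) = 2 + 4 = 6)
l(S) = sqrt(5 + S)
w(C, p) = 198/113 + C/6 (w(C, p) = 3*(C/18 + 66/113) = 3*(66/113 + C/18) = 198/113 + C/6)
w(l(o*m - 4), -154) - 24034 = (198/113 + sqrt(5 + (3*6 - 4))/6) - 24034 = (198/113 + sqrt(5 + (18 - 4))/6) - 24034 = (198/113 + sqrt(5 + 14)/6) - 24034 = (198/113 + sqrt(19)/6) - 24034 = -2715644/113 + sqrt(19)/6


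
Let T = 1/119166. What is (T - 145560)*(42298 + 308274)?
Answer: -3040476417471274/59583 ≈ -5.1029e+10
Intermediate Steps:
T = 1/119166 ≈ 8.3917e-6
(T - 145560)*(42298 + 308274) = (1/119166 - 145560)*(42298 + 308274) = -17345802959/119166*350572 = -3040476417471274/59583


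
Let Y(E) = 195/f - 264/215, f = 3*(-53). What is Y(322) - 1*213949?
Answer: -2437976822/11395 ≈ -2.1395e+5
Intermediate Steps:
f = -159
Y(E) = -27967/11395 (Y(E) = 195/(-159) - 264/215 = 195*(-1/159) - 264*1/215 = -65/53 - 264/215 = -27967/11395)
Y(322) - 1*213949 = -27967/11395 - 1*213949 = -27967/11395 - 213949 = -2437976822/11395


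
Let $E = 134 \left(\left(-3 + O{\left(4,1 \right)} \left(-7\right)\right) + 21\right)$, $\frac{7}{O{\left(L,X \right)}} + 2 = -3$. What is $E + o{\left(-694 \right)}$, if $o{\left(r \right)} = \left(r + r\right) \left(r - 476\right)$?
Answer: $\frac{8138426}{5} \approx 1.6277 \cdot 10^{6}$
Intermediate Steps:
$O{\left(L,X \right)} = - \frac{7}{5}$ ($O{\left(L,X \right)} = \frac{7}{-2 - 3} = \frac{7}{-5} = 7 \left(- \frac{1}{5}\right) = - \frac{7}{5}$)
$o{\left(r \right)} = 2 r \left(-476 + r\right)$
$E = \frac{18626}{5}$ ($E = 134 \left(\left(-3 - - \frac{49}{5}\right) + 21\right) = 134 \left(\left(-3 + \frac{49}{5}\right) + 21\right) = 134 \left(\frac{34}{5} + 21\right) = 134 \cdot \frac{139}{5} = \frac{18626}{5} \approx 3725.2$)
$E + o{\left(-694 \right)} = \frac{18626}{5} + 2 \left(-694\right) \left(-476 - 694\right) = \frac{18626}{5} + 2 \left(-694\right) \left(-1170\right) = \frac{18626}{5} + 1623960 = \frac{8138426}{5}$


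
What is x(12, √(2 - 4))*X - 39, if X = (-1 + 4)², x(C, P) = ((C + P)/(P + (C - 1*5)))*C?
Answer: 2433/17 - 180*I*√2/17 ≈ 143.12 - 14.974*I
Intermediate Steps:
x(C, P) = C*(C + P)/(-5 + C + P) (x(C, P) = ((C + P)/(P + (C - 5)))*C = ((C + P)/(P + (-5 + C)))*C = ((C + P)/(-5 + C + P))*C = C*(C + P)/(-5 + C + P))
X = 9 (X = 3² = 9)
x(12, √(2 - 4))*X - 39 = (12*(12 + √(2 - 4))/(-5 + 12 + √(2 - 4)))*9 - 39 = (12*(12 + √(-2))/(-5 + 12 + √(-2)))*9 - 39 = (12*(12 + I*√2)/(-5 + 12 + I*√2))*9 - 39 = (12*(12 + I*√2)/(7 + I*√2))*9 - 39 = 108*(12 + I*√2)/(7 + I*√2) - 39 = -39 + 108*(12 + I*√2)/(7 + I*√2)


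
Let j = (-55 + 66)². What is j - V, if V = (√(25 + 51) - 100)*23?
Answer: 2421 - 46*√19 ≈ 2220.5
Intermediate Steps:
j = 121 (j = 11² = 121)
V = -2300 + 46*√19 (V = (√76 - 100)*23 = (2*√19 - 100)*23 = (-100 + 2*√19)*23 = -2300 + 46*√19 ≈ -2099.5)
j - V = 121 - (-2300 + 46*√19) = 121 + (2300 - 46*√19) = 2421 - 46*√19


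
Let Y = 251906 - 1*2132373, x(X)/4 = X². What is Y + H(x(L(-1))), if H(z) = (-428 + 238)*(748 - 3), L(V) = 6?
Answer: -2022017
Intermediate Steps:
x(X) = 4*X²
H(z) = -141550 (H(z) = -190*745 = -141550)
Y = -1880467 (Y = 251906 - 2132373 = -1880467)
Y + H(x(L(-1))) = -1880467 - 141550 = -2022017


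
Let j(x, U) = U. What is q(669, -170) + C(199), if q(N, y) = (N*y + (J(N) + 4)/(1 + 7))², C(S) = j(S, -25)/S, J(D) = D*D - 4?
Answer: 42526672892759/12736 ≈ 3.3391e+9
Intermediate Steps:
J(D) = -4 + D² (J(D) = D² - 4 = -4 + D²)
C(S) = -25/S
q(N, y) = (N²/8 + N*y)² (q(N, y) = (N*y + ((-4 + N²) + 4)/(1 + 7))² = (N*y + N²/8)² = (N²/8 + N*y)²)
q(669, -170) + C(199) = (1/64)*669²*(669 + 8*(-170))² - 25/199 = (1/64)*447561*(669 - 1360)² - 25*1/199 = (1/64)*447561*(-691)² - 25/199 = (1/64)*447561*477481 - 25/199 = 213701873841/64 - 25/199 = 42526672892759/12736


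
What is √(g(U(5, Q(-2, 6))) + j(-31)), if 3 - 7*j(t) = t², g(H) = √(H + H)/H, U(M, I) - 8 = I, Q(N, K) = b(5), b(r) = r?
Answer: √(-1133314 + 637*√26)/91 ≈ 11.682*I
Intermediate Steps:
Q(N, K) = 5
U(M, I) = 8 + I
g(H) = √2/√H (g(H) = √(2*H)/H = (√2*√H)/H = √2/√H)
j(t) = 3/7 - t²/7
√(g(U(5, Q(-2, 6))) + j(-31)) = √(√2/√(8 + 5) + (3/7 - ⅐*(-31)²)) = √(√2/√13 + (3/7 - ⅐*961)) = √(√2*(√13/13) + (3/7 - 961/7)) = √(√26/13 - 958/7) = √(-958/7 + √26/13)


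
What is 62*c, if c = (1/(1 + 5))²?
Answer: 31/18 ≈ 1.7222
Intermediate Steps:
c = 1/36 (c = (1/6)² = (⅙)² = 1/36 ≈ 0.027778)
62*c = 62*(1/36) = 31/18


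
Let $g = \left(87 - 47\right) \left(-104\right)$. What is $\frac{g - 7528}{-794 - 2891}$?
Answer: $\frac{11688}{3685} \approx 3.1718$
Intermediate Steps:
$g = -4160$ ($g = 40 \left(-104\right) = -4160$)
$\frac{g - 7528}{-794 - 2891} = \frac{-4160 - 7528}{-794 - 2891} = - \frac{11688}{-3685} = \left(-11688\right) \left(- \frac{1}{3685}\right) = \frac{11688}{3685}$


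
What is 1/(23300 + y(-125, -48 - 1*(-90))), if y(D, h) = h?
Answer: 1/23342 ≈ 4.2841e-5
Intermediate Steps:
1/(23300 + y(-125, -48 - 1*(-90))) = 1/(23300 + (-48 - 1*(-90))) = 1/(23300 + (-48 + 90)) = 1/(23300 + 42) = 1/23342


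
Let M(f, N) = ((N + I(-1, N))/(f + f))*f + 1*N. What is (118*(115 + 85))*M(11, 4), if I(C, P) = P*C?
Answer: 94400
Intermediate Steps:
I(C, P) = C*P
M(f, N) = N (M(f, N) = ((N - N)/(f + f))*f + 1*N = (0/((2*f)))*f + N = (0*(1/(2*f)))*f + N = 0*f + N = 0 + N = N)
(118*(115 + 85))*M(11, 4) = (118*(115 + 85))*4 = (118*200)*4 = 23600*4 = 94400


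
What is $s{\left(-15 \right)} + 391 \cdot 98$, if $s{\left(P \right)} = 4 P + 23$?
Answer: $38281$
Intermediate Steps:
$s{\left(P \right)} = 23 + 4 P$
$s{\left(-15 \right)} + 391 \cdot 98 = \left(23 + 4 \left(-15\right)\right) + 391 \cdot 98 = \left(23 - 60\right) + 38318 = -37 + 38318 = 38281$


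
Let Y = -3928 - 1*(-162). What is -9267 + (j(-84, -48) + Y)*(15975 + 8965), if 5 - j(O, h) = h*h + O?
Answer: -149175407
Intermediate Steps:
Y = -3766 (Y = -3928 + 162 = -3766)
j(O, h) = 5 - O - h² (j(O, h) = 5 - (h*h + O) = 5 - (h² + O) = 5 - (O + h²) = 5 + (-O - h²) = 5 - O - h²)
-9267 + (j(-84, -48) + Y)*(15975 + 8965) = -9267 + ((5 - 1*(-84) - 1*(-48)²) - 3766)*(15975 + 8965) = -9267 + ((5 + 84 - 1*2304) - 3766)*24940 = -9267 + ((5 + 84 - 2304) - 3766)*24940 = -9267 + (-2215 - 3766)*24940 = -9267 - 5981*24940 = -9267 - 149166140 = -149175407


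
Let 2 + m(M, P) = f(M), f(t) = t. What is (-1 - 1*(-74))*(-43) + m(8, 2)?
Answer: -3133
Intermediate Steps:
m(M, P) = -2 + M
(-1 - 1*(-74))*(-43) + m(8, 2) = (-1 - 1*(-74))*(-43) + (-2 + 8) = (-1 + 74)*(-43) + 6 = 73*(-43) + 6 = -3139 + 6 = -3133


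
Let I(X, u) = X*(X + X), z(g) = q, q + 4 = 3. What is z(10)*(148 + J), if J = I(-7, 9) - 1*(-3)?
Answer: -249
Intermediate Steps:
q = -1 (q = -4 + 3 = -1)
z(g) = -1
I(X, u) = 2*X² (I(X, u) = X*(2*X) = 2*X²)
J = 101 (J = 2*(-7)² - 1*(-3) = 2*49 + 3 = 98 + 3 = 101)
z(10)*(148 + J) = -(148 + 101) = -1*249 = -249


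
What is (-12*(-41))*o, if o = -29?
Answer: -14268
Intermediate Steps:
(-12*(-41))*o = -12*(-41)*(-29) = 492*(-29) = -14268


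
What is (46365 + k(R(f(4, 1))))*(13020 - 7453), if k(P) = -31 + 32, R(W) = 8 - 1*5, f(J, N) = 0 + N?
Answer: 258119522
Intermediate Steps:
f(J, N) = N
R(W) = 3 (R(W) = 8 - 5 = 3)
k(P) = 1
(46365 + k(R(f(4, 1))))*(13020 - 7453) = (46365 + 1)*(13020 - 7453) = 46366*5567 = 258119522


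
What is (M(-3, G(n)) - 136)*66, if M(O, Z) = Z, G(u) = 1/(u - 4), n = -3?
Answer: -62898/7 ≈ -8985.4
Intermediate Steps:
G(u) = 1/(-4 + u)
(M(-3, G(n)) - 136)*66 = (1/(-4 - 3) - 136)*66 = (1/(-7) - 136)*66 = (-⅐ - 136)*66 = -953/7*66 = -62898/7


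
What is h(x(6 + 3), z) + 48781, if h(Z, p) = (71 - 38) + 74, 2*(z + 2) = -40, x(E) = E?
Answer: 48888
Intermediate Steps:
z = -22 (z = -2 + (½)*(-40) = -2 - 20 = -22)
h(Z, p) = 107 (h(Z, p) = 33 + 74 = 107)
h(x(6 + 3), z) + 48781 = 107 + 48781 = 48888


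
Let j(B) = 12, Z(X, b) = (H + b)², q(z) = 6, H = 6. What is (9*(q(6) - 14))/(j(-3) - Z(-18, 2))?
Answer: 18/13 ≈ 1.3846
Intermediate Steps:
Z(X, b) = (6 + b)²
(9*(q(6) - 14))/(j(-3) - Z(-18, 2)) = (9*(6 - 14))/(12 - (6 + 2)²) = (9*(-8))/(12 - 1*8²) = -72/(12 - 1*64) = -72/(12 - 64) = -72/(-52) = -72*(-1/52) = 18/13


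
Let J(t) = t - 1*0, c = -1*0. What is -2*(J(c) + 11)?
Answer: -22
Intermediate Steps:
c = 0
J(t) = t (J(t) = t + 0 = t)
-2*(J(c) + 11) = -2*(0 + 11) = -2*11 = -22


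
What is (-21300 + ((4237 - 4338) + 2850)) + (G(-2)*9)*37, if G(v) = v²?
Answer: -17219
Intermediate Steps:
(-21300 + ((4237 - 4338) + 2850)) + (G(-2)*9)*37 = (-21300 + ((4237 - 4338) + 2850)) + ((-2)²*9)*37 = (-21300 + (-101 + 2850)) + (4*9)*37 = (-21300 + 2749) + 36*37 = -18551 + 1332 = -17219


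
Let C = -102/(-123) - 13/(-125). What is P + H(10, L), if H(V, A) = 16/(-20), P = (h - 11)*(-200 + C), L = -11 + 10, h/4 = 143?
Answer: -572345837/5125 ≈ -1.1168e+5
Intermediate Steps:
h = 572 (h = 4*143 = 572)
C = 4783/5125 (C = -102*(-1/123) - 13*(-1/125) = 34/41 + 13/125 = 4783/5125 ≈ 0.93327)
L = -1
P = -572341737/5125 (P = (572 - 11)*(-200 + 4783/5125) = 561*(-1020217/5125) = -572341737/5125 ≈ -1.1168e+5)
H(V, A) = -⅘ (H(V, A) = 16*(-1/20) = -⅘)
P + H(10, L) = -572341737/5125 - ⅘ = -572345837/5125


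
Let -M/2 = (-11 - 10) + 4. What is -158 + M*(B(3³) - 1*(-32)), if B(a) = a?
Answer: 1848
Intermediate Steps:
M = 34 (M = -2*((-11 - 10) + 4) = -2*(-21 + 4) = -2*(-17) = 34)
-158 + M*(B(3³) - 1*(-32)) = -158 + 34*(3³ - 1*(-32)) = -158 + 34*(27 + 32) = -158 + 34*59 = -158 + 2006 = 1848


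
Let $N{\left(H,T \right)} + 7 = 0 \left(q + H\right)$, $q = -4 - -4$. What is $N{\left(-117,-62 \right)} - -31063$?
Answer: $31056$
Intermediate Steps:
$q = 0$ ($q = -4 + 4 = 0$)
$N{\left(H,T \right)} = -7$ ($N{\left(H,T \right)} = -7 + 0 \left(0 + H\right) = -7 + 0 H = -7 + 0 = -7$)
$N{\left(-117,-62 \right)} - -31063 = -7 - -31063 = -7 + 31063 = 31056$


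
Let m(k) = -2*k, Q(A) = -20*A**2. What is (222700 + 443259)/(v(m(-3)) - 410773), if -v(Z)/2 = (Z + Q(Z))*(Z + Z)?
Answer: -665959/393637 ≈ -1.6918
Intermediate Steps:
v(Z) = -4*Z*(Z - 20*Z**2) (v(Z) = -2*(Z - 20*Z**2)*(Z + Z) = -2*(Z - 20*Z**2)*2*Z = -4*Z*(Z - 20*Z**2))
(222700 + 443259)/(v(m(-3)) - 410773) = (222700 + 443259)/((-2*(-3))**2*(-4 + 80*(-2*(-3))) - 410773) = 665959/(6**2*(-4 + 80*6) - 410773) = 665959/(36*(-4 + 480) - 410773) = 665959/(36*476 - 410773) = 665959/(17136 - 410773) = 665959/(-393637) = 665959*(-1/393637) = -665959/393637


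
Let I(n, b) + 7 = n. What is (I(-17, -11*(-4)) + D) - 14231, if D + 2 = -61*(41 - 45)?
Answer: -14013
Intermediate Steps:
I(n, b) = -7 + n
D = 242 (D = -2 - 61*(41 - 45) = -2 - 61*(-4) = -2 + 244 = 242)
(I(-17, -11*(-4)) + D) - 14231 = ((-7 - 17) + 242) - 14231 = (-24 + 242) - 14231 = 218 - 14231 = -14013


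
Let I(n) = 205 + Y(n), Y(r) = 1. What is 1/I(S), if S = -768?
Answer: 1/206 ≈ 0.0048544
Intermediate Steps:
I(n) = 206 (I(n) = 205 + 1 = 206)
1/I(S) = 1/206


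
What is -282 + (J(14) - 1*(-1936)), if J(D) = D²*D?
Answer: 4398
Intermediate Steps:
J(D) = D³
-282 + (J(14) - 1*(-1936)) = -282 + (14³ - 1*(-1936)) = -282 + (2744 + 1936) = -282 + 4680 = 4398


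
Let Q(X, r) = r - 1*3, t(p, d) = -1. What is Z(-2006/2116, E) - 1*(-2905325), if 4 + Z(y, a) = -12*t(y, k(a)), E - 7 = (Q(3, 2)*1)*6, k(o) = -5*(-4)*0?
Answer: 2905333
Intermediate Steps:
k(o) = 0 (k(o) = 20*0 = 0)
Q(X, r) = -3 + r (Q(X, r) = r - 3 = -3 + r)
E = 1 (E = 7 + ((-3 + 2)*1)*6 = 7 - 1*1*6 = 7 - 1*6 = 7 - 6 = 1)
Z(y, a) = 8 (Z(y, a) = -4 - 12*(-1) = -4 + 12 = 8)
Z(-2006/2116, E) - 1*(-2905325) = 8 - 1*(-2905325) = 8 + 2905325 = 2905333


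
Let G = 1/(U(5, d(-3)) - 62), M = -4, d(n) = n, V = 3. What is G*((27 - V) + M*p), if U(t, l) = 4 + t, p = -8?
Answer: -56/53 ≈ -1.0566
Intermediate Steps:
G = -1/53 (G = 1/((4 + 5) - 62) = 1/(9 - 62) = 1/(-53) = -1/53 ≈ -0.018868)
G*((27 - V) + M*p) = -((27 - 1*3) - 4*(-8))/53 = -((27 - 3) + 32)/53 = -(24 + 32)/53 = -1/53*56 = -56/53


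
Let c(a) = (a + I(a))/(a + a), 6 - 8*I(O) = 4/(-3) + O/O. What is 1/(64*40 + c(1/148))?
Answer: 12/31429 ≈ 0.00038181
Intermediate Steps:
I(O) = 19/24 (I(O) = ¾ - (4/(-3) + O/O)/8 = ¾ - (4*(-⅓) + 1)/8 = ¾ - (-4/3 + 1)/8 = ¾ - ⅛*(-⅓) = ¾ + 1/24 = 19/24)
c(a) = (19/24 + a)/(2*a) (c(a) = (a + 19/24)/(a + a) = (19/24 + a)/((2*a)) = (19/24 + a)*(1/(2*a)) = (19/24 + a)/(2*a))
1/(64*40 + c(1/148)) = 1/(64*40 + (19 + 24/148)/(48*(1/148))) = 1/(2560 + (19 + 24*(1/148))/(48*(1/148))) = 1/(2560 + (1/48)*148*(19 + 6/37)) = 1/(2560 + (1/48)*148*(709/37)) = 1/(2560 + 709/12) = 1/(31429/12) = 12/31429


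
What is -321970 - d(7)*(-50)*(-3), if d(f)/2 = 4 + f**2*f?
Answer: -426070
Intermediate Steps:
d(f) = 8 + 2*f**3 (d(f) = 2*(4 + f**2*f) = 2*(4 + f**3) = 8 + 2*f**3)
-321970 - d(7)*(-50)*(-3) = -321970 - (8 + 2*7**3)*(-50)*(-3) = -321970 - (8 + 2*343)*(-50)*(-3) = -321970 - (8 + 686)*(-50)*(-3) = -321970 - 694*(-50)*(-3) = -321970 - (-34700)*(-3) = -321970 - 1*104100 = -321970 - 104100 = -426070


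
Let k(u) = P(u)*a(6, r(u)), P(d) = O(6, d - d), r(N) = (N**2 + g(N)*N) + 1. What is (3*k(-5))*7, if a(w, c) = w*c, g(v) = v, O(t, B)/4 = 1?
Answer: 25704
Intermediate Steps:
O(t, B) = 4 (O(t, B) = 4*1 = 4)
r(N) = 1 + 2*N**2 (r(N) = (N**2 + N*N) + 1 = (N**2 + N**2) + 1 = 2*N**2 + 1 = 1 + 2*N**2)
P(d) = 4
a(w, c) = c*w
k(u) = 24 + 48*u**2 (k(u) = 4*((1 + 2*u**2)*6) = 4*(6 + 12*u**2) = 24 + 48*u**2)
(3*k(-5))*7 = (3*(24 + 48*(-5)**2))*7 = (3*(24 + 48*25))*7 = (3*(24 + 1200))*7 = (3*1224)*7 = 3672*7 = 25704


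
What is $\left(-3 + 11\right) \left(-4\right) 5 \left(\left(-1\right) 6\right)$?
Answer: $960$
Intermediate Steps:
$\left(-3 + 11\right) \left(-4\right) 5 \left(\left(-1\right) 6\right) = 8 \left(-4\right) 5 \left(-6\right) = \left(-32\right) \left(-30\right) = 960$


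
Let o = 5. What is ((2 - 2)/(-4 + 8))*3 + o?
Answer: 5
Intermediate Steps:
((2 - 2)/(-4 + 8))*3 + o = ((2 - 2)/(-4 + 8))*3 + 5 = (0/4)*3 + 5 = (0*(¼))*3 + 5 = 0*3 + 5 = 0 + 5 = 5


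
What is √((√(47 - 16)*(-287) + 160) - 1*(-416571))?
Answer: √(416731 - 287*√31) ≈ 644.31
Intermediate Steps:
√((√(47 - 16)*(-287) + 160) - 1*(-416571)) = √((√31*(-287) + 160) + 416571) = √((-287*√31 + 160) + 416571) = √((160 - 287*√31) + 416571) = √(416731 - 287*√31)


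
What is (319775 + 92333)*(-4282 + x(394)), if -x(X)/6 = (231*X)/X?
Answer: -2335828144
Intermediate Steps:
x(X) = -1386 (x(X) = -6*231*X/X = -6*231 = -1386)
(319775 + 92333)*(-4282 + x(394)) = (319775 + 92333)*(-4282 - 1386) = 412108*(-5668) = -2335828144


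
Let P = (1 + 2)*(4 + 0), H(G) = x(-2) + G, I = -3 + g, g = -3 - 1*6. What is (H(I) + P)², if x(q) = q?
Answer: 4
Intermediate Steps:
g = -9 (g = -3 - 6 = -9)
I = -12 (I = -3 - 9 = -12)
H(G) = -2 + G
P = 12 (P = 3*4 = 12)
(H(I) + P)² = ((-2 - 12) + 12)² = (-14 + 12)² = (-2)² = 4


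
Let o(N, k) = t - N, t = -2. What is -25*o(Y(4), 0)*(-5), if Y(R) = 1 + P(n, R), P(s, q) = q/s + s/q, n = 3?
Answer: -7625/12 ≈ -635.42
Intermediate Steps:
Y(R) = 1 + 3/R + R/3 (Y(R) = 1 + (R/3 + 3/R) = 1 + (3/R + R/3) = 1 + 3/R + R/3)
o(N, k) = -2 - N
-25*o(Y(4), 0)*(-5) = -25*(-2 - (1 + 3/4 + (⅓)*4))*(-5) = -25*(-2 - (1 + 3*(¼) + 4/3))*(-5) = -25*(-2 - (1 + ¾ + 4/3))*(-5) = -25*(-2 - 1*37/12)*(-5) = -25*(-2 - 37/12)*(-5) = -25*(-61/12)*(-5) = (1525/12)*(-5) = -7625/12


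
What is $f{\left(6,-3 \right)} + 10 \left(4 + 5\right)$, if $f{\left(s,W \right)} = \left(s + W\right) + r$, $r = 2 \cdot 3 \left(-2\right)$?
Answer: $81$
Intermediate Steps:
$r = -12$ ($r = 6 \left(-2\right) = -12$)
$f{\left(s,W \right)} = -12 + W + s$ ($f{\left(s,W \right)} = \left(s + W\right) - 12 = \left(W + s\right) - 12 = -12 + W + s$)
$f{\left(6,-3 \right)} + 10 \left(4 + 5\right) = \left(-12 - 3 + 6\right) + 10 \left(4 + 5\right) = -9 + 10 \cdot 9 = -9 + 90 = 81$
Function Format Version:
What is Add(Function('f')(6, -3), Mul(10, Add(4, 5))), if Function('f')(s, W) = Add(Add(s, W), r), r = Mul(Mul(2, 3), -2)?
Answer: 81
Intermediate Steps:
r = -12 (r = Mul(6, -2) = -12)
Function('f')(s, W) = Add(-12, W, s) (Function('f')(s, W) = Add(Add(s, W), -12) = Add(Add(W, s), -12) = Add(-12, W, s))
Add(Function('f')(6, -3), Mul(10, Add(4, 5))) = Add(Add(-12, -3, 6), Mul(10, Add(4, 5))) = Add(-9, Mul(10, 9)) = Add(-9, 90) = 81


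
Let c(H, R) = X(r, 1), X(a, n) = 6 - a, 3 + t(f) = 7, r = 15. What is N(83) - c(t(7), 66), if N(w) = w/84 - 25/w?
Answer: 67537/6972 ≈ 9.6869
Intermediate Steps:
t(f) = 4 (t(f) = -3 + 7 = 4)
c(H, R) = -9 (c(H, R) = 6 - 1*15 = 6 - 15 = -9)
N(w) = -25/w + w/84 (N(w) = w*(1/84) - 25/w = w/84 - 25/w = -25/w + w/84)
N(83) - c(t(7), 66) = (-25/83 + (1/84)*83) - 1*(-9) = (-25*1/83 + 83/84) + 9 = (-25/83 + 83/84) + 9 = 4789/6972 + 9 = 67537/6972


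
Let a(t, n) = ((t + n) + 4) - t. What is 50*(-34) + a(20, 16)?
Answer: -1680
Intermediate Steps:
a(t, n) = 4 + n (a(t, n) = ((n + t) + 4) - t = (4 + n + t) - t = 4 + n)
50*(-34) + a(20, 16) = 50*(-34) + (4 + 16) = -1700 + 20 = -1680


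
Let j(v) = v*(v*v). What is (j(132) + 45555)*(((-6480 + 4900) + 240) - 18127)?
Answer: -45660296241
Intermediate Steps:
j(v) = v³ (j(v) = v*v² = v³)
(j(132) + 45555)*(((-6480 + 4900) + 240) - 18127) = (132³ + 45555)*(((-6480 + 4900) + 240) - 18127) = (2299968 + 45555)*((-1580 + 240) - 18127) = 2345523*(-1340 - 18127) = 2345523*(-19467) = -45660296241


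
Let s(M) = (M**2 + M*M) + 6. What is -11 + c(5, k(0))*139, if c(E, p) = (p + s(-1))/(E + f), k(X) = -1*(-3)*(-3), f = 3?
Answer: -227/8 ≈ -28.375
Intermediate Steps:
s(M) = 6 + 2*M**2 (s(M) = (M**2 + M**2) + 6 = 2*M**2 + 6 = 6 + 2*M**2)
k(X) = -9 (k(X) = 3*(-3) = -9)
c(E, p) = (8 + p)/(3 + E) (c(E, p) = (p + (6 + 2*(-1)**2))/(E + 3) = (p + (6 + 2*1))/(3 + E) = (p + (6 + 2))/(3 + E) = (p + 8)/(3 + E) = (8 + p)/(3 + E))
-11 + c(5, k(0))*139 = -11 + ((8 - 9)/(3 + 5))*139 = -11 + (-1/8)*139 = -11 + ((1/8)*(-1))*139 = -11 - 1/8*139 = -11 - 139/8 = -227/8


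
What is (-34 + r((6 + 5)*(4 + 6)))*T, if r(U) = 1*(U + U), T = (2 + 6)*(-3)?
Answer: -4464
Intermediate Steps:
T = -24 (T = 8*(-3) = -24)
r(U) = 2*U (r(U) = 1*(2*U) = 2*U)
(-34 + r((6 + 5)*(4 + 6)))*T = (-34 + 2*((6 + 5)*(4 + 6)))*(-24) = (-34 + 2*(11*10))*(-24) = (-34 + 2*110)*(-24) = (-34 + 220)*(-24) = 186*(-24) = -4464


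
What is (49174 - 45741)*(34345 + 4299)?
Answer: 132664852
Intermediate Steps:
(49174 - 45741)*(34345 + 4299) = 3433*38644 = 132664852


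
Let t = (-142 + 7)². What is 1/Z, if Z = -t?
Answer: -1/18225 ≈ -5.4870e-5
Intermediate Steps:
t = 18225 (t = (-135)² = 18225)
Z = -18225 (Z = -1*18225 = -18225)
1/Z = 1/(-18225) = -1/18225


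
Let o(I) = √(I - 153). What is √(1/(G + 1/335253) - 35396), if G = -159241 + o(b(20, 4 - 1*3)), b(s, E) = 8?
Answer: √((1889651669452165 - 11866615188*I*√145)/(-53386022972 + 335253*I*√145)) ≈ 0.e-12 - 188.14*I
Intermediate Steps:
o(I) = √(-153 + I)
G = -159241 + I*√145 (G = -159241 + √(-153 + 8) = -159241 + √(-145) = -159241 + I*√145 ≈ -1.5924e+5 + 12.042*I)
√(1/(G + 1/335253) - 35396) = √(1/((-159241 + I*√145) + 1/335253) - 35396) = √(1/(-53386022972/335253 + I*√145) - 35396) = √(-35396 + 1/(-53386022972/335253 + I*√145))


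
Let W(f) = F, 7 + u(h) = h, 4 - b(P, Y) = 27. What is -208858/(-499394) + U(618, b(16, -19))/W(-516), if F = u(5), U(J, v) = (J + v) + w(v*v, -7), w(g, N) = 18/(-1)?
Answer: -143866311/499394 ≈ -288.08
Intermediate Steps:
b(P, Y) = -23 (b(P, Y) = 4 - 1*27 = 4 - 27 = -23)
u(h) = -7 + h
w(g, N) = -18 (w(g, N) = 18*(-1) = -18)
U(J, v) = -18 + J + v (U(J, v) = (J + v) - 18 = -18 + J + v)
F = -2 (F = -7 + 5 = -2)
W(f) = -2
-208858/(-499394) + U(618, b(16, -19))/W(-516) = -208858/(-499394) + (-18 + 618 - 23)/(-2) = -208858*(-1/499394) + 577*(-½) = 104429/249697 - 577/2 = -143866311/499394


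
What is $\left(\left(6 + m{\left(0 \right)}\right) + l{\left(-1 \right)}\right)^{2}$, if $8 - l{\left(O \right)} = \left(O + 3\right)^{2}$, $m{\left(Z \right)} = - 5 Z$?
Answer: $100$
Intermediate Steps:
$l{\left(O \right)} = 8 - \left(3 + O\right)^{2}$ ($l{\left(O \right)} = 8 - \left(O + 3\right)^{2} = 8 - \left(3 + O\right)^{2}$)
$\left(\left(6 + m{\left(0 \right)}\right) + l{\left(-1 \right)}\right)^{2} = \left(\left(6 - 0\right) + \left(8 - \left(3 - 1\right)^{2}\right)\right)^{2} = \left(\left(6 + 0\right) + \left(8 - 2^{2}\right)\right)^{2} = \left(6 + \left(8 - 4\right)\right)^{2} = \left(6 + 4\right)^{2} = 10^{2} = 100$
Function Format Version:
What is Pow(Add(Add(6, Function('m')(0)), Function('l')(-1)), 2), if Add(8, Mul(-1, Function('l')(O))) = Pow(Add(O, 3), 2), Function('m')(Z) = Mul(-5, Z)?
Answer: 100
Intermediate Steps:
Function('l')(O) = Add(8, Mul(-1, Pow(Add(3, O), 2))) (Function('l')(O) = Add(8, Mul(-1, Pow(Add(O, 3), 2))) = Add(8, Mul(-1, Pow(Add(3, O), 2))))
Pow(Add(Add(6, Function('m')(0)), Function('l')(-1)), 2) = Pow(Add(Add(6, Mul(-5, 0)), Add(8, Mul(-1, Pow(Add(3, -1), 2)))), 2) = Pow(Add(Add(6, 0), Add(8, Mul(-1, Pow(2, 2)))), 2) = Pow(Add(6, Add(8, Mul(-1, 4))), 2) = Pow(Add(6, Add(8, -4)), 2) = Pow(Add(6, 4), 2) = Pow(10, 2) = 100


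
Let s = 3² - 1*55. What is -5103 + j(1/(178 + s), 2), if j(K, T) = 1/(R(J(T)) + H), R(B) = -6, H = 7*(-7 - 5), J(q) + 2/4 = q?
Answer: -459271/90 ≈ -5103.0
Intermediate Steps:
J(q) = -½ + q
s = -46 (s = 9 - 55 = -46)
H = -84 (H = 7*(-12) = -84)
j(K, T) = -1/90 (j(K, T) = 1/(-6 - 84) = 1/(-90) = -1/90)
-5103 + j(1/(178 + s), 2) = -5103 - 1/90 = -459271/90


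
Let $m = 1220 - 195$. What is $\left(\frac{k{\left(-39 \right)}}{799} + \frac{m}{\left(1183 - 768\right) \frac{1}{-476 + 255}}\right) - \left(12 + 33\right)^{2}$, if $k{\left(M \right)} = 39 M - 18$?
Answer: $- \frac{170618357}{66317} \approx -2572.8$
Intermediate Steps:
$k{\left(M \right)} = -18 + 39 M$
$m = 1025$ ($m = 1220 - 195 = 1025$)
$\left(\frac{k{\left(-39 \right)}}{799} + \frac{m}{\left(1183 - 768\right) \frac{1}{-476 + 255}}\right) - \left(12 + 33\right)^{2} = \left(\frac{-18 + 39 \left(-39\right)}{799} + \frac{1025}{\left(1183 - 768\right) \frac{1}{-476 + 255}}\right) - \left(12 + 33\right)^{2} = \left(\left(-18 - 1521\right) \frac{1}{799} + \frac{1025}{415 \frac{1}{-221}}\right) - 45^{2} = \left(\left(-1539\right) \frac{1}{799} + \frac{1025}{415 \left(- \frac{1}{221}\right)}\right) - 2025 = \left(- \frac{1539}{799} + \frac{1025}{- \frac{415}{221}}\right) - 2025 = \left(- \frac{1539}{799} + 1025 \left(- \frac{221}{415}\right)\right) - 2025 = \left(- \frac{1539}{799} - \frac{45305}{83}\right) - 2025 = - \frac{36326432}{66317} - 2025 = - \frac{170618357}{66317}$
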